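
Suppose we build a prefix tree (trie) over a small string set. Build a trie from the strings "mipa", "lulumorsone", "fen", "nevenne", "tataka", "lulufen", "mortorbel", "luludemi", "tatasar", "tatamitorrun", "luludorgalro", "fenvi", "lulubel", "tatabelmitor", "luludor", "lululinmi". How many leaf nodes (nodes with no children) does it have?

A leaf is a node with no children — equivalently, the end of a word that is not a proper prefix of any other stored word.
Those words: "fenvi", "lulubel", "luludemi", "luludorgalro", "lulufen", "lululinmi", "lulumorsone", "mipa", "mortorbel", "nevenne", "tatabelmitor", "tataka", "tatamitorrun", "tatasar"
Leaf count: 14

14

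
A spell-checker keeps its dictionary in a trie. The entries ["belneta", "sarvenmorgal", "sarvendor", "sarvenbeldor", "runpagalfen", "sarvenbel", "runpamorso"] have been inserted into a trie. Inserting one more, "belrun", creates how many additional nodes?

3

"bel" is already a path in the trie; the remaining "run" must be added.
So 6 − 3 = 3 new nodes.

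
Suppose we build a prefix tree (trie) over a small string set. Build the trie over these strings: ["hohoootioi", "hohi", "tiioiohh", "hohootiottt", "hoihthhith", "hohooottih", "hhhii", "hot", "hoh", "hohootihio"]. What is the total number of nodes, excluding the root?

44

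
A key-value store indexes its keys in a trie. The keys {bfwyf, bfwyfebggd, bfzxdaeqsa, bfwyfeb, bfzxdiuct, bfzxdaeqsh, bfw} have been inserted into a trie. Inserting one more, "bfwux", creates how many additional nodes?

2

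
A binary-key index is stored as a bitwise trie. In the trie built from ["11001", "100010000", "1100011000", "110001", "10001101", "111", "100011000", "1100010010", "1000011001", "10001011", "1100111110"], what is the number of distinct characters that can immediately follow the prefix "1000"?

The children of the "1000" node are the distinct next characters among strings starting with "1000".
Distinct next characters after "1000": 0, 1.
That node has 2 child edges.

2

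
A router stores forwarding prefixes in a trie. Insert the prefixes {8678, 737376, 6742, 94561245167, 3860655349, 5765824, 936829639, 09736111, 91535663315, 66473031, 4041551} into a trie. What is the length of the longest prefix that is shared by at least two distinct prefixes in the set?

The deepest shared node is where two words last agree before diverging.
"66473031" and "6742" agree on "6" (1 characters) before diverging; nothing deeper is shared.
Longest shared-prefix length: 1

1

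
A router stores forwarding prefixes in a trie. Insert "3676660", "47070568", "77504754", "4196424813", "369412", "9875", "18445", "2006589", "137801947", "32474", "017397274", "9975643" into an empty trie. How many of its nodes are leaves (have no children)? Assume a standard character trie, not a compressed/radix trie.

12

A leaf is a node with no children — equivalently, the end of a word that is not a proper prefix of any other stored word.
Those words: "017397274", "137801947", "18445", "2006589", "32474", "3676660", "369412", "4196424813", "47070568", "77504754", "9875", "9975643"
Leaf count: 12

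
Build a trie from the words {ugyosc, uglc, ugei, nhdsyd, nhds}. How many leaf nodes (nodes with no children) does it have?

Leaves are exactly the stored words that no other stored word extends.
Those words: "nhdsyd", "ugei", "uglc", "ugyosc"
Leaf count: 4

4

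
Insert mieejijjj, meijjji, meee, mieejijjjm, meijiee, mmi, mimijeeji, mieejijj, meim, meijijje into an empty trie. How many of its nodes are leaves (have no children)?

8

A leaf is a node with no children — equivalently, the end of a word that is not a proper prefix of any other stored word.
Those words: "meee", "meijiee", "meijijje", "meijjji", "meim", "mieejijjjm", "mimijeeji", "mmi"
Leaf count: 8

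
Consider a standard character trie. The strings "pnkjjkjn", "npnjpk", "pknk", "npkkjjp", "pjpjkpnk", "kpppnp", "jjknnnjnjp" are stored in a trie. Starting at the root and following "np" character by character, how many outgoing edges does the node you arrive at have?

2

Walk "np" from the root, arriving at one node.
Distinct next characters after "np": k, n.
That node has 2 child edges.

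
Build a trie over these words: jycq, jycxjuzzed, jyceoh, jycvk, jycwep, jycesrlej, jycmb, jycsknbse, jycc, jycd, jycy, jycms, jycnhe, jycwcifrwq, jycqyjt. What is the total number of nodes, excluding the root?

48

Trace insertions, counting only characters that open a new branch:
  "jycq" → 4 new (j, y, c, q)
  "jycxjuzzed" → prefix "jyc" already present; 7 new (x, j, u, z, z, e, d)
  "jyceoh" → prefix "jyc" already present; 3 new (e, o, h)
  "jycvk" → prefix "jyc" already present; 2 new (v, k)
  "jycwep" → prefix "jyc" already present; 3 new (w, e, p)
  "jycesrlej" → prefix "jyce" already present; 5 new (s, r, l, e, j)
  "jycmb" → prefix "jyc" already present; 2 new (m, b)
  "jycsknbse" → prefix "jyc" already present; 6 new (s, k, n, b, s, e)
  "jycc" → prefix "jyc" already present; 1 new (c)
  "jycd" → prefix "jyc" already present; 1 new (d)
  "jycy" → prefix "jyc" already present; 1 new (y)
  "jycms" → prefix "jycm" already present; 1 new (s)
  "jycnhe" → prefix "jyc" already present; 3 new (n, h, e)
  "jycwcifrwq" → prefix "jycw" already present; 6 new (c, i, f, r, w, q)
  "jycqyjt" → prefix "jycq" already present; 3 new (y, j, t)
Total nodes = 4 + 7 + 3 + 2 + 3 + 5 + 2 + 6 + 1 + 1 + 1 + 1 + 3 + 6 + 3 = 48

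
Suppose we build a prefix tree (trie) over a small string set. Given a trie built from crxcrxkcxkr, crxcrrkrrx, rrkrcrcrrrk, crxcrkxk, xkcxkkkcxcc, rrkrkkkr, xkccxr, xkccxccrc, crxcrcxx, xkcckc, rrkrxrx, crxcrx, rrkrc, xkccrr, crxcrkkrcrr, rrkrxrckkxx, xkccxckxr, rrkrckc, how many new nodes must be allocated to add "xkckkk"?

Walking "xkckkk" from the root, the first 3 characters ("xkc") follow existing edges; "k" is the first miss.
New nodes needed: |"xkckkk"| − 3 = 6 − 3 = 3.

3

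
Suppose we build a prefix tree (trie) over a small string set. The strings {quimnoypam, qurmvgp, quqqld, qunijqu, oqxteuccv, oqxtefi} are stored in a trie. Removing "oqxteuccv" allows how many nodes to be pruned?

4

A node on "oqxteuccv"'s path can go only if nothing else ends at it or branches off below it.
The suffix "uccv" (4 nodes) is used only by "oqxteuccv"; the node for "oqxte" still has the child "f", so pruning stops there.
Nodes removed: 4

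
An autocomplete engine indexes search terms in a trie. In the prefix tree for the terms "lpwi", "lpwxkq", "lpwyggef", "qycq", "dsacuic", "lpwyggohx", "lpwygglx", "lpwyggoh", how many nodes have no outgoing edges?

Leaves are exactly the stored words that no other stored word extends.
Those words: "dsacuic", "lpwi", "lpwxkq", "lpwyggef", "lpwygglx", "lpwyggohx", "qycq"
Leaf count: 7

7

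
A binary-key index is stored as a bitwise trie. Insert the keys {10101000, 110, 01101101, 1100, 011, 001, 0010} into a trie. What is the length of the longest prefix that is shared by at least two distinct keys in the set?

3

Look for the deepest trie node that still has at least two words in its subtree.
"001" and "0010" agree on "001" (3 characters) before diverging; nothing deeper is shared.
Longest shared-prefix length: 3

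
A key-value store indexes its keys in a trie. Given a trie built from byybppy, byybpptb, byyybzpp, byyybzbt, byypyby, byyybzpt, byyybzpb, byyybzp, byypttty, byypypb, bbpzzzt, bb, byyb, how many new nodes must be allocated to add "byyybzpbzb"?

2

Walking "byyybzpbzb" from the root, the first 8 characters ("byyybzpb") follow existing edges; "z" is the first miss.
Each of the 2 remaining characters creates one node.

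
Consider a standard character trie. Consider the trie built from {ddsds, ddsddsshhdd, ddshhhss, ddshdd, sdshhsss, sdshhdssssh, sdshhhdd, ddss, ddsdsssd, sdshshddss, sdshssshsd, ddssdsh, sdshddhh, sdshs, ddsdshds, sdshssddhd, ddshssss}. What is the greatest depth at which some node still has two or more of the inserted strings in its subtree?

Equivalently: take the maximum, over all pairs, of their longest common prefix length.
e.g. "sdshssddhd" and "sdshssshsd" share the prefix "sdshss" of length 6; no pair shares a longer one.
Longest shared-prefix length: 6

6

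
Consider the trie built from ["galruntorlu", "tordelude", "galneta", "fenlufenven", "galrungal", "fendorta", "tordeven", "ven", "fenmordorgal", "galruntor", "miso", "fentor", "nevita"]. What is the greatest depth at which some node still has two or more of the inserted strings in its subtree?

9

Equivalently: take the maximum, over all pairs, of their longest common prefix length.
e.g. "galruntor" and "galruntorlu" share the prefix "galruntor" of length 9; no pair shares a longer one.
Longest shared-prefix length: 9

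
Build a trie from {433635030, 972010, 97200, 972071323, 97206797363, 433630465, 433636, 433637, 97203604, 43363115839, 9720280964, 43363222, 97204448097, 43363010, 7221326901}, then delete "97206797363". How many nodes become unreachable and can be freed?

Walk "97206797363" from the leaf back toward the root, removing each node that no remaining word uses.
The suffix "6797363" (7 nodes) is used only by "97206797363"; the node for "9720" still has the child "1", so pruning stops there.
Nodes removed: 7

7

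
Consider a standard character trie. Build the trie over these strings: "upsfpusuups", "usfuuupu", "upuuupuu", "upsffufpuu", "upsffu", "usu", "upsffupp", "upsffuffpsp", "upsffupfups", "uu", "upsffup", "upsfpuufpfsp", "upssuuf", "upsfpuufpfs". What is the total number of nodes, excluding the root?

Insert word by word; a character creates a node only if that edge doesn't already exist:
  "upsfpusuups" → 11 new (u, p, s, f, p, u, s, u, u, p, s)
  "usfuuupu" → prefix "u" already present; 7 new (s, f, u, u, u, p, u)
  "upuuupuu" → prefix "up" already present; 6 new (u, u, u, p, u, u)
  "upsffufpuu" → prefix "upsf" already present; 6 new (f, u, f, p, u, u)
  "upsffu" → prefix "upsffu" already present; 0 new (none)
  "usu" → prefix "us" already present; 1 new (u)
  "upsffupp" → prefix "upsffu" already present; 2 new (p, p)
  "upsffuffpsp" → prefix "upsffuf" already present; 4 new (f, p, s, p)
  "upsffupfups" → prefix "upsffup" already present; 4 new (f, u, p, s)
  "uu" → prefix "u" already present; 1 new (u)
  "upsffup" → prefix "upsffup" already present; 0 new (none)
  "upsfpuufpfsp" → prefix "upsfpu" already present; 6 new (u, f, p, f, s, p)
  "upssuuf" → prefix "ups" already present; 4 new (s, u, u, f)
  "upsfpuufpfs" → prefix "upsfpuufpfs" already present; 0 new (none)
Total nodes = 11 + 7 + 6 + 6 + 0 + 1 + 2 + 4 + 4 + 1 + 0 + 6 + 4 + 0 = 52

52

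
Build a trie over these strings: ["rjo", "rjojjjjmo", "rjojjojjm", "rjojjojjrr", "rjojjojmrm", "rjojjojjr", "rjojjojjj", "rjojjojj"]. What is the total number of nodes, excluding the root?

Count nodes per top-level branch (shared prefixes stored once):
  'r'-branch (rjo, rjojjjjmo, rjojjojj, rjojjojjj, rjojjojjm, rjojjojjr, rjojjojjrr, rjojjojmrm): 19 nodes
Sum: 19

19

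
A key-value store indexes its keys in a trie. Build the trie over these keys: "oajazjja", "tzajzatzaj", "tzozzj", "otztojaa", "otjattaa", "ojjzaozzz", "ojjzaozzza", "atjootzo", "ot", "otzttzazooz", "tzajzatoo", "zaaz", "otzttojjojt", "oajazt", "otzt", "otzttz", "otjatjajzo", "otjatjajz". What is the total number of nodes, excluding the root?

Trace insertions, counting only characters that open a new branch:
  "oajazjja" → 8 new (o, a, j, a, z, j, j, a)
  "tzajzatzaj" → 10 new (t, z, a, j, z, a, t, z, a, j)
  "tzozzj" → prefix "tz" already present; 4 new (o, z, z, j)
  "otztojaa" → prefix "o" already present; 7 new (t, z, t, o, j, a, a)
  "otjattaa" → prefix "ot" already present; 6 new (j, a, t, t, a, a)
  "ojjzaozzz" → prefix "o" already present; 8 new (j, j, z, a, o, z, z, z)
  "ojjzaozzza" → prefix "ojjzaozzz" already present; 1 new (a)
  "atjootzo" → 8 new (a, t, j, o, o, t, z, o)
  "ot" → prefix "ot" already present; 0 new (none)
  "otzttzazooz" → prefix "otzt" already present; 7 new (t, z, a, z, o, o, z)
  "tzajzatoo" → prefix "tzajzat" already present; 2 new (o, o)
  "zaaz" → 4 new (z, a, a, z)
  "otzttojjojt" → prefix "otztt" already present; 6 new (o, j, j, o, j, t)
  "oajazt" → prefix "oajaz" already present; 1 new (t)
  "otzt" → prefix "otzt" already present; 0 new (none)
  "otzttz" → prefix "otzttz" already present; 0 new (none)
  "otjatjajzo" → prefix "otjat" already present; 5 new (j, a, j, z, o)
  "otjatjajz" → prefix "otjatjajz" already present; 0 new (none)
Total nodes = 8 + 10 + 4 + 7 + 6 + 8 + 1 + 8 + 0 + 7 + 2 + 4 + 6 + 1 + 0 + 0 + 5 + 0 = 77

77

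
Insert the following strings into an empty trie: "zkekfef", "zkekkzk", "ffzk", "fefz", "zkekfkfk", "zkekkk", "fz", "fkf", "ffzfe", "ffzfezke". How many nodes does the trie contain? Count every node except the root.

29

Trace insertions, counting only characters that open a new branch:
  "zkekfef" → 7 new (z, k, e, k, f, e, f)
  "zkekkzk" → prefix "zkek" already present; 3 new (k, z, k)
  "ffzk" → 4 new (f, f, z, k)
  "fefz" → prefix "f" already present; 3 new (e, f, z)
  "zkekfkfk" → prefix "zkekf" already present; 3 new (k, f, k)
  "zkekkk" → prefix "zkekk" already present; 1 new (k)
  "fz" → prefix "f" already present; 1 new (z)
  "fkf" → prefix "f" already present; 2 new (k, f)
  "ffzfe" → prefix "ffz" already present; 2 new (f, e)
  "ffzfezke" → prefix "ffzfe" already present; 3 new (z, k, e)
Total nodes = 7 + 3 + 4 + 3 + 3 + 1 + 1 + 2 + 2 + 3 = 29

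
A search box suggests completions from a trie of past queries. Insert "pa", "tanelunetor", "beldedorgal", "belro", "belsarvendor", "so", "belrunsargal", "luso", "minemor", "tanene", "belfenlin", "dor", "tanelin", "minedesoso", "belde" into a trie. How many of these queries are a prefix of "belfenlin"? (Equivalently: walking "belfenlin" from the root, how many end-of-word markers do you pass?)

Walk "belfenlin" from the root; an end-of-word marker is hit whenever a stored word is a prefix of "belfenlin".
Prefixes of the query that are stored words: "belfenlin"
Count: 1

1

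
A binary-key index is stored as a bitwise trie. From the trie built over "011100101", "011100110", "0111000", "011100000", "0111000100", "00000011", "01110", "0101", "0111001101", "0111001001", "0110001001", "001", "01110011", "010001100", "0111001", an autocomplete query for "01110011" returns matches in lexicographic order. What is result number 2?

011100110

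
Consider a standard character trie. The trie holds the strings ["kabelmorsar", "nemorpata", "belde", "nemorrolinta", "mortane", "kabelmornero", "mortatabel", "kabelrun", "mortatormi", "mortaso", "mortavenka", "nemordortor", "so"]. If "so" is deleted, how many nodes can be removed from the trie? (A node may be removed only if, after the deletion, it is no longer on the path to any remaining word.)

Walk "so" from the leaf back toward the root, removing each node that no remaining word uses.
No other word shares any prefix with "so", so all 2 of its nodes go.
Nodes removed: 2

2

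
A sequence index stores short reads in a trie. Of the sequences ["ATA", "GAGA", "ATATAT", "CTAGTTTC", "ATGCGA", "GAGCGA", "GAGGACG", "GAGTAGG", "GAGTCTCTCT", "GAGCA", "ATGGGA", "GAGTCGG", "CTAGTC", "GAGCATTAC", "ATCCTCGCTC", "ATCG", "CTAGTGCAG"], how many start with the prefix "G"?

8

Traverse to the node for "G", then collect every word in that subtree.
Words under "G": GAGA, GAGCA, GAGCATTAC, GAGCGA, GAGGACG, GAGTAGG, GAGTCGG, GAGTCTCTCT
Count: 8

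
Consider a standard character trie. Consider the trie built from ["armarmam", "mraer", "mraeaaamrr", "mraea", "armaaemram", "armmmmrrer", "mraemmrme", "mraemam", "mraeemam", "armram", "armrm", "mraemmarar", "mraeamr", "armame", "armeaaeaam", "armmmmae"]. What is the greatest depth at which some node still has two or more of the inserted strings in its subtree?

6

Equivalently: take the maximum, over all pairs, of their longest common prefix length.
"armmmmae" and "armmmmrrer" agree on "armmmm" (6 characters) before diverging; nothing deeper is shared.
Longest shared-prefix length: 6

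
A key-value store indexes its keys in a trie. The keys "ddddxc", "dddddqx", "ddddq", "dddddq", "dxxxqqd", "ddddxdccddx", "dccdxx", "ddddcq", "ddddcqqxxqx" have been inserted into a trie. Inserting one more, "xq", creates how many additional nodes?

"xq" shares no prefix with any stored word, so all 2 characters open new nodes.
2 − 0 = 2 new nodes.

2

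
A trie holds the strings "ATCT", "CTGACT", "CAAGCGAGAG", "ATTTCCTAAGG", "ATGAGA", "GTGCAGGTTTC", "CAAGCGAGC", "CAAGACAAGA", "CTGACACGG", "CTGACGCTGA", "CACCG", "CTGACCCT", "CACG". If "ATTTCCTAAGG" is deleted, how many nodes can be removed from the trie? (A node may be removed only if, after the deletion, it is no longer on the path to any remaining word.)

9

After clearing the end-marker at "ATTTCCTAAGG", prune upward until reaching a node still needed by another word.
The suffix "TTCCTAAGG" (9 nodes) is used only by "ATTTCCTAAGG"; the node for "AT" still has the child "C", so pruning stops there.
Nodes removed: 9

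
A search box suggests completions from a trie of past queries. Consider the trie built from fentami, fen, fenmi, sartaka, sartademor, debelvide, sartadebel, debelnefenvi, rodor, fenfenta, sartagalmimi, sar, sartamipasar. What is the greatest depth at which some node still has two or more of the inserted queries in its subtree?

Equivalently: take the maximum, over all pairs, of their longest common prefix length.
"sartadebel" and "sartademor" agree on "sartade" (7 characters) before diverging; nothing deeper is shared.
Longest shared-prefix length: 7

7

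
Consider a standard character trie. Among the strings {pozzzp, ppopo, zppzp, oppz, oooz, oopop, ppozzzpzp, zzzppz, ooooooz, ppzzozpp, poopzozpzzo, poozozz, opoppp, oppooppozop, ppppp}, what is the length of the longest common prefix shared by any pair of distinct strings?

The deepest shared node is where two words last agree before diverging.
"ooooooz" and "oooz" agree on "ooo" (3 characters) before diverging; nothing deeper is shared.
Longest shared-prefix length: 3

3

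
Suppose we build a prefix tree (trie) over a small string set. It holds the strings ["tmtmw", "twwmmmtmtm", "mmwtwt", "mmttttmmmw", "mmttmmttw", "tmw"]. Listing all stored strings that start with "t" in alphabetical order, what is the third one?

Filter for "t…" and sort: "tmtmw", "tmw", "twwmmmtmtm"
The 3rd is twwmmmtmtm.

twwmmmtmtm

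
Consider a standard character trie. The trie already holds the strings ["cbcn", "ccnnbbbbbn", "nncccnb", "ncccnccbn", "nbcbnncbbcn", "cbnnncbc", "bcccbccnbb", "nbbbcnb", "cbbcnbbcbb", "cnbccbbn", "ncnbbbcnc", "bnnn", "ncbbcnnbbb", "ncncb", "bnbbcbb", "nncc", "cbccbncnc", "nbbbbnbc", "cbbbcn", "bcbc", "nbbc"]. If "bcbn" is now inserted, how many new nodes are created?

Walking "bcbn" from the root, the first 3 characters ("bcb") follow existing edges; "n" is the first miss.
Each of the 1 remaining characters creates one node.

1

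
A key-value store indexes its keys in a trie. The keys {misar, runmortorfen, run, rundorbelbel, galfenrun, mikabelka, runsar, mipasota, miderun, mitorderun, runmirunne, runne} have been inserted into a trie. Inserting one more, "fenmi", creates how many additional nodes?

5

No existing word starts with "f", so every character of "fenmi" needs a new node.
5 − 0 = 5 new nodes.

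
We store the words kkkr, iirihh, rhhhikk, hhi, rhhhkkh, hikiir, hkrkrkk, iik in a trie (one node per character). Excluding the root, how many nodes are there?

35

Insert word by word; a character creates a node only if that edge doesn't already exist:
  "kkkr" → 4 new (k, k, k, r)
  "iirihh" → 6 new (i, i, r, i, h, h)
  "rhhhikk" → 7 new (r, h, h, h, i, k, k)
  "hhi" → 3 new (h, h, i)
  "rhhhkkh" → prefix "rhhh" already present; 3 new (k, k, h)
  "hikiir" → prefix "h" already present; 5 new (i, k, i, i, r)
  "hkrkrkk" → prefix "h" already present; 6 new (k, r, k, r, k, k)
  "iik" → prefix "ii" already present; 1 new (k)
Total nodes = 4 + 6 + 7 + 3 + 3 + 5 + 6 + 1 = 35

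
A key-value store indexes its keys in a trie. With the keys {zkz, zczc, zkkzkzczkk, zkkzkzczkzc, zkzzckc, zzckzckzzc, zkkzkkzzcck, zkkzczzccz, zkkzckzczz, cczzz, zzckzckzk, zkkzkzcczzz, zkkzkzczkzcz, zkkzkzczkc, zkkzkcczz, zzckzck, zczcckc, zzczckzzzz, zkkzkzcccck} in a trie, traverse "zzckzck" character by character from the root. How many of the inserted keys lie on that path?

1

Walk "zzckzck" from the root; an end-of-word marker is hit whenever a stored word is a prefix of "zzckzck".
Prefixes of the query that are stored words: "zzckzck"
Count: 1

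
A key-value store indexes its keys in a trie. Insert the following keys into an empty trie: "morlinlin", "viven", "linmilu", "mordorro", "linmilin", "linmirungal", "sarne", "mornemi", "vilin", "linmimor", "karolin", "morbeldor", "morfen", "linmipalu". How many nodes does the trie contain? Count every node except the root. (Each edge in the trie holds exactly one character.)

For each word, the new-node count is its length minus the longest prefix already in the trie:
  "morlinlin" → 9 new (m, o, r, l, i, n, l, i, n)
  "viven" → 5 new (v, i, v, e, n)
  "linmilu" → 7 new (l, i, n, m, i, l, u)
  "mordorro" → prefix "mor" already present; 5 new (d, o, r, r, o)
  "linmilin" → prefix "linmil" already present; 2 new (i, n)
  "linmirungal" → prefix "linmi" already present; 6 new (r, u, n, g, a, l)
  "sarne" → 5 new (s, a, r, n, e)
  "mornemi" → prefix "mor" already present; 4 new (n, e, m, i)
  "vilin" → prefix "vi" already present; 3 new (l, i, n)
  "linmimor" → prefix "linmi" already present; 3 new (m, o, r)
  "karolin" → 7 new (k, a, r, o, l, i, n)
  "morbeldor" → prefix "mor" already present; 6 new (b, e, l, d, o, r)
  "morfen" → prefix "mor" already present; 3 new (f, e, n)
  "linmipalu" → prefix "linmi" already present; 4 new (p, a, l, u)
Total nodes = 9 + 5 + 7 + 5 + 2 + 6 + 5 + 4 + 3 + 3 + 7 + 6 + 3 + 4 = 69

69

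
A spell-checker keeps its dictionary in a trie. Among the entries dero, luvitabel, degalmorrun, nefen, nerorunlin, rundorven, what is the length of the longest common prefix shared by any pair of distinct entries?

The deepest shared node is where two words last agree before diverging.
"degalmorrun" and "dero" agree on "de" (2 characters) before diverging; nothing deeper is shared.
Longest shared-prefix length: 2

2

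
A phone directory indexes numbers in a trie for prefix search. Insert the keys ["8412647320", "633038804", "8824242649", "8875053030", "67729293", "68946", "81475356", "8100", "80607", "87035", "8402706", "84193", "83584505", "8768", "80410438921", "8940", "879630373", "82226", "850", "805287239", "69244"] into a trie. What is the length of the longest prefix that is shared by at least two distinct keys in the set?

The deepest shared node is where two words last agree before diverging.
"8412647320" and "84193" agree on "841" (3 characters) before diverging; nothing deeper is shared.
Longest shared-prefix length: 3

3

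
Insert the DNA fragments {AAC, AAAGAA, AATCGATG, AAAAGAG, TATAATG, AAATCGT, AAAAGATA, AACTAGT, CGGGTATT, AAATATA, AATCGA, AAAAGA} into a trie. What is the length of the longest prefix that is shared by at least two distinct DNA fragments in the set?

Look for the deepest trie node that still has at least two words in its subtree.
"AAAAGA" and "AAAAGAG" agree on "AAAAGA" (6 characters) before diverging; nothing deeper is shared.
Longest shared-prefix length: 6

6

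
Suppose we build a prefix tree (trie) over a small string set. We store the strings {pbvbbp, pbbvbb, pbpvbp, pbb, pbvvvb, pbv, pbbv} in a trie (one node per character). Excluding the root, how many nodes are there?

17

For each word, the new-node count is its length minus the longest prefix already in the trie:
  "pbvbbp" → 6 new (p, b, v, b, b, p)
  "pbbvbb" → prefix "pb" already present; 4 new (b, v, b, b)
  "pbpvbp" → prefix "pb" already present; 4 new (p, v, b, p)
  "pbb" → prefix "pbb" already present; 0 new (none)
  "pbvvvb" → prefix "pbv" already present; 3 new (v, v, b)
  "pbv" → prefix "pbv" already present; 0 new (none)
  "pbbv" → prefix "pbbv" already present; 0 new (none)
Total nodes = 6 + 4 + 4 + 0 + 3 + 0 + 0 = 17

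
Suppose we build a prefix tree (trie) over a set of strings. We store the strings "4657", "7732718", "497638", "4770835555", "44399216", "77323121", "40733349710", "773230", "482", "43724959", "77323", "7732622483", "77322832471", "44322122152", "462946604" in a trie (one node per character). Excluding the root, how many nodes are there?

For each word, the new-node count is its length minus the longest prefix already in the trie:
  "4657" → 4 new (4, 6, 5, 7)
  "7732718" → 7 new (7, 7, 3, 2, 7, 1, 8)
  "497638" → prefix "4" already present; 5 new (9, 7, 6, 3, 8)
  "4770835555" → prefix "4" already present; 9 new (7, 7, 0, 8, 3, 5, 5, 5, 5)
  "44399216" → prefix "4" already present; 7 new (4, 3, 9, 9, 2, 1, 6)
  "77323121" → prefix "7732" already present; 4 new (3, 1, 2, 1)
  "40733349710" → prefix "4" already present; 10 new (0, 7, 3, 3, 3, 4, 9, 7, 1, 0)
  "773230" → prefix "77323" already present; 1 new (0)
  "482" → prefix "4" already present; 2 new (8, 2)
  "43724959" → prefix "4" already present; 7 new (3, 7, 2, 4, 9, 5, 9)
  "77323" → prefix "77323" already present; 0 new (none)
  "7732622483" → prefix "7732" already present; 6 new (6, 2, 2, 4, 8, 3)
  "77322832471" → prefix "7732" already present; 7 new (2, 8, 3, 2, 4, 7, 1)
  "44322122152" → prefix "443" already present; 8 new (2, 2, 1, 2, 2, 1, 5, 2)
  "462946604" → prefix "46" already present; 7 new (2, 9, 4, 6, 6, 0, 4)
Total nodes = 4 + 7 + 5 + 9 + 7 + 4 + 10 + 1 + 2 + 7 + 0 + 6 + 7 + 8 + 7 = 84

84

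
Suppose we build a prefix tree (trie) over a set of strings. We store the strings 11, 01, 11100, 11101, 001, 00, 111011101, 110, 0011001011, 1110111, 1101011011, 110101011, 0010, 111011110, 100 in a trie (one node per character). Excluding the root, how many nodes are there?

Count nodes per top-level branch (shared prefixes stored once):
  '0'-branch (00, 001, 0010, 0011001011, 01): 12 nodes
  '1'-branch (100, 11, 110, 110101011, 1101011011, 11100, 11101, 1110111, 111011101, 111011110): 25 nodes
Sum: 37

37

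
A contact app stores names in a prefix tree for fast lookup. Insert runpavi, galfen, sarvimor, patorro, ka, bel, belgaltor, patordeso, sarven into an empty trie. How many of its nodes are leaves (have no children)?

8

A leaf is a node with no children — equivalently, the end of a word that is not a proper prefix of any other stored word.
Those words: "belgaltor", "galfen", "ka", "patordeso", "patorro", "runpavi", "sarven", "sarvimor"
Leaf count: 8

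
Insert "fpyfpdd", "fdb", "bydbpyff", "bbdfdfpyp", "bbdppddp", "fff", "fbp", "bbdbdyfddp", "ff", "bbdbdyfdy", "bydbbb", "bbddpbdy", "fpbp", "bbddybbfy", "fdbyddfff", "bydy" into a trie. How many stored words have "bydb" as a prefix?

Traverse to the node for "bydb", then collect every word in that subtree.
Words under "bydb": bydbbb, bydbpyff
Count: 2

2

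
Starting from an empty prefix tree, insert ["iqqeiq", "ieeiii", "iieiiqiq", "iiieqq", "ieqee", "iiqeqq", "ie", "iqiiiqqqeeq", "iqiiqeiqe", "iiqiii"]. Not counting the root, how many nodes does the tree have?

Count nodes per top-level branch (shared prefixes stored once):
  'i'-branch (ie, ieeiii, ieqee, iieiiqiq, iiieqq, iiqeqq, iiqiii, iqiiiqqqeeq, iqiiqeiqe, iqqeiq): 46 nodes
Sum: 46

46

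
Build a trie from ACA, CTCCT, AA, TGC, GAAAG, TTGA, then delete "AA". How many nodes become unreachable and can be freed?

Walk "AA" from the leaf back toward the root, removing each node that no remaining word uses.
The suffix "A" (1 node) is used only by "AA"; the node for "A" still has the child "C", so pruning stops there.
Nodes removed: 1

1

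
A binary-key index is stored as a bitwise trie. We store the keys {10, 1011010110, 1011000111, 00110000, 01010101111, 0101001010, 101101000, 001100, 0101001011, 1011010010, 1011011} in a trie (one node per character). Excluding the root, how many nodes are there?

44

Count nodes per top-level branch (shared prefixes stored once):
  '0'-branch (001100, 00110000, 0101001010, 0101001011, 01010101111): 24 nodes
  '1'-branch (10, 1011000111, 101101000, 1011010010, 1011010110, 1011011): 20 nodes
Sum: 44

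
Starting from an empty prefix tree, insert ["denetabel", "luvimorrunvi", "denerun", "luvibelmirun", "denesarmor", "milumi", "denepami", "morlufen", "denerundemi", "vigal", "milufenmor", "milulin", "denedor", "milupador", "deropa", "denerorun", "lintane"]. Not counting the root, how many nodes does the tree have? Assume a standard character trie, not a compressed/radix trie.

Trace insertions, counting only characters that open a new branch:
  "denetabel" → 9 new (d, e, n, e, t, a, b, e, l)
  "luvimorrunvi" → 12 new (l, u, v, i, m, o, r, r, u, n, v, i)
  "denerun" → prefix "dene" already present; 3 new (r, u, n)
  "luvibelmirun" → prefix "luvi" already present; 8 new (b, e, l, m, i, r, u, n)
  "denesarmor" → prefix "dene" already present; 6 new (s, a, r, m, o, r)
  "milumi" → 6 new (m, i, l, u, m, i)
  "denepami" → prefix "dene" already present; 4 new (p, a, m, i)
  "morlufen" → prefix "m" already present; 7 new (o, r, l, u, f, e, n)
  "denerundemi" → prefix "denerun" already present; 4 new (d, e, m, i)
  "vigal" → 5 new (v, i, g, a, l)
  "milufenmor" → prefix "milu" already present; 6 new (f, e, n, m, o, r)
  "milulin" → prefix "milu" already present; 3 new (l, i, n)
  "denedor" → prefix "dene" already present; 3 new (d, o, r)
  "milupador" → prefix "milu" already present; 5 new (p, a, d, o, r)
  "deropa" → prefix "de" already present; 4 new (r, o, p, a)
  "denerorun" → prefix "dener" already present; 4 new (o, r, u, n)
  "lintane" → prefix "l" already present; 6 new (i, n, t, a, n, e)
Total nodes = 9 + 12 + 3 + 8 + 6 + 6 + 4 + 7 + 4 + 5 + 6 + 3 + 3 + 5 + 4 + 4 + 6 = 95

95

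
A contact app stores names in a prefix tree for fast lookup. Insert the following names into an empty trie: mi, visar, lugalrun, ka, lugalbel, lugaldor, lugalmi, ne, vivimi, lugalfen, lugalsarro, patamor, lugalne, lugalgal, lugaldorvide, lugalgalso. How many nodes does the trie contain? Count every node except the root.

57

Trace insertions, counting only characters that open a new branch:
  "mi" → 2 new (m, i)
  "visar" → 5 new (v, i, s, a, r)
  "lugalrun" → 8 new (l, u, g, a, l, r, u, n)
  "ka" → 2 new (k, a)
  "lugalbel" → prefix "lugal" already present; 3 new (b, e, l)
  "lugaldor" → prefix "lugal" already present; 3 new (d, o, r)
  "lugalmi" → prefix "lugal" already present; 2 new (m, i)
  "ne" → 2 new (n, e)
  "vivimi" → prefix "vi" already present; 4 new (v, i, m, i)
  "lugalfen" → prefix "lugal" already present; 3 new (f, e, n)
  "lugalsarro" → prefix "lugal" already present; 5 new (s, a, r, r, o)
  "patamor" → 7 new (p, a, t, a, m, o, r)
  "lugalne" → prefix "lugal" already present; 2 new (n, e)
  "lugalgal" → prefix "lugal" already present; 3 new (g, a, l)
  "lugaldorvide" → prefix "lugaldor" already present; 4 new (v, i, d, e)
  "lugalgalso" → prefix "lugalgal" already present; 2 new (s, o)
Total nodes = 2 + 5 + 8 + 2 + 3 + 3 + 2 + 2 + 4 + 3 + 5 + 7 + 2 + 3 + 4 + 2 = 57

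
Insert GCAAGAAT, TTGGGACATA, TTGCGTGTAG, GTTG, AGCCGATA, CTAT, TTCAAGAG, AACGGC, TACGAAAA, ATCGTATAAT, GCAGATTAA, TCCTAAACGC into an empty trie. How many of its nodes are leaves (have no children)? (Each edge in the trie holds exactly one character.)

A leaf is a node with no children — equivalently, the end of a word that is not a proper prefix of any other stored word.
Those words: "AACGGC", "AGCCGATA", "ATCGTATAAT", "CTAT", "GCAAGAAT", "GCAGATTAA", "GTTG", "TACGAAAA", "TCCTAAACGC", "TTCAAGAG", "TTGCGTGTAG", "TTGGGACATA"
Leaf count: 12

12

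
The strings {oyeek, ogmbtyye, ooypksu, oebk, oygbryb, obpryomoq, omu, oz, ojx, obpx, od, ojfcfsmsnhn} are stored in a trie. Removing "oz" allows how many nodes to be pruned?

1

After clearing the end-marker at "oz", prune upward until reaching a node still needed by another word.
The suffix "z" (1 node) is used only by "oz"; the node for "o" still has the child "y", so pruning stops there.
Nodes removed: 1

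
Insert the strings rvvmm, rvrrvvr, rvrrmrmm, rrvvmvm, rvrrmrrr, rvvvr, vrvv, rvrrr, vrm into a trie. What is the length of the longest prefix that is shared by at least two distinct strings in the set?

The deepest shared node is where two words last agree before diverging.
e.g. "rvrrmrmm" and "rvrrmrrr" share the prefix "rvrrmr" of length 6; no pair shares a longer one.
Longest shared-prefix length: 6

6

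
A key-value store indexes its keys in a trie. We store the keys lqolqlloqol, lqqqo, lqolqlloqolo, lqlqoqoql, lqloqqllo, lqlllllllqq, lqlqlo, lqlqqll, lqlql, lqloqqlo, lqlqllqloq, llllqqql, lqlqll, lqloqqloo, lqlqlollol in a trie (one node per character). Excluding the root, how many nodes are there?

Insert word by word; a character creates a node only if that edge doesn't already exist:
  "lqolqlloqol" → 11 new (l, q, o, l, q, l, l, o, q, o, l)
  "lqqqo" → prefix "lq" already present; 3 new (q, q, o)
  "lqolqlloqolo" → prefix "lqolqlloqol" already present; 1 new (o)
  "lqlqoqoql" → prefix "lq" already present; 7 new (l, q, o, q, o, q, l)
  "lqloqqllo" → prefix "lql" already present; 6 new (o, q, q, l, l, o)
  "lqlllllllqq" → prefix "lql" already present; 8 new (l, l, l, l, l, l, q, q)
  "lqlqlo" → prefix "lqlq" already present; 2 new (l, o)
  "lqlqqll" → prefix "lqlq" already present; 3 new (q, l, l)
  "lqlql" → prefix "lqlql" already present; 0 new (none)
  "lqloqqlo" → prefix "lqloqql" already present; 1 new (o)
  "lqlqllqloq" → prefix "lqlql" already present; 5 new (l, q, l, o, q)
  "llllqqql" → prefix "l" already present; 7 new (l, l, l, q, q, q, l)
  "lqlqll" → prefix "lqlqll" already present; 0 new (none)
  "lqloqqloo" → prefix "lqloqqlo" already present; 1 new (o)
  "lqlqlollol" → prefix "lqlqlo" already present; 4 new (l, l, o, l)
Total nodes = 11 + 3 + 1 + 7 + 6 + 8 + 2 + 3 + 0 + 1 + 5 + 7 + 0 + 1 + 4 = 59

59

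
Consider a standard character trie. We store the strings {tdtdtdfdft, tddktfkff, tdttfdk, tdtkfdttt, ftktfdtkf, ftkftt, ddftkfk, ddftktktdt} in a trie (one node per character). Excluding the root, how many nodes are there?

51

Trace insertions, counting only characters that open a new branch:
  "tdtdtdfdft" → 10 new (t, d, t, d, t, d, f, d, f, t)
  "tddktfkff" → prefix "td" already present; 7 new (d, k, t, f, k, f, f)
  "tdttfdk" → prefix "tdt" already present; 4 new (t, f, d, k)
  "tdtkfdttt" → prefix "tdt" already present; 6 new (k, f, d, t, t, t)
  "ftktfdtkf" → 9 new (f, t, k, t, f, d, t, k, f)
  "ftkftt" → prefix "ftk" already present; 3 new (f, t, t)
  "ddftkfk" → 7 new (d, d, f, t, k, f, k)
  "ddftktktdt" → prefix "ddftk" already present; 5 new (t, k, t, d, t)
Total nodes = 10 + 7 + 4 + 6 + 9 + 3 + 7 + 5 = 51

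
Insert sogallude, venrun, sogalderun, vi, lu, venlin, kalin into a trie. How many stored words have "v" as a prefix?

Walk to "v"; the words in its subtree are exactly those with that prefix.
Words under "v": venlin, venrun, vi
Count: 3

3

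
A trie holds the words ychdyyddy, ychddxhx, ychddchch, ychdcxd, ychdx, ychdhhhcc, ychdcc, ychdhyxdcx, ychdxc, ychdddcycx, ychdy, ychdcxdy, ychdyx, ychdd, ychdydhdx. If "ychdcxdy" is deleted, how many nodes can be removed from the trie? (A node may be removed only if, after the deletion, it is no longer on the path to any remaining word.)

A node on "ychdcxdy"'s path can go only if nothing else ends at it or branches off below it.
The suffix "y" (1 node) is used only by "ychdcxdy"; "ychdcxd" is itself a stored word, so pruning stops there.
Nodes removed: 1

1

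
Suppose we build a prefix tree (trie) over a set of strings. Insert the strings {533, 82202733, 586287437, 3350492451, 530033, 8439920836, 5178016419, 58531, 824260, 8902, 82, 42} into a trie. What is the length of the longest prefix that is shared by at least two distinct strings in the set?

2

Look for the deepest trie node that still has at least two words in its subtree.
"530033" and "533" agree on "53" (2 characters) before diverging; nothing deeper is shared.
Longest shared-prefix length: 2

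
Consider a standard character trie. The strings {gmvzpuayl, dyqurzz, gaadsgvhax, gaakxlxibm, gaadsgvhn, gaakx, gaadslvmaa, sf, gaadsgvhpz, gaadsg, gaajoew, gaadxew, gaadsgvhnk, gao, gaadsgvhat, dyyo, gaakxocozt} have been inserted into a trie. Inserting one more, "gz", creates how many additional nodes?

1

"g" is already a path in the trie; the remaining "z" must be added.
So 2 − 1 = 1 new nodes.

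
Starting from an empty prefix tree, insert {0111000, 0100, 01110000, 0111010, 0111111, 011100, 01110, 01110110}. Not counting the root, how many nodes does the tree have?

17

For each word, the new-node count is its length minus the longest prefix already in the trie:
  "0111000" → 7 new (0, 1, 1, 1, 0, 0, 0)
  "0100" → prefix "01" already present; 2 new (0, 0)
  "01110000" → prefix "0111000" already present; 1 new (0)
  "0111010" → prefix "01110" already present; 2 new (1, 0)
  "0111111" → prefix "0111" already present; 3 new (1, 1, 1)
  "011100" → prefix "011100" already present; 0 new (none)
  "01110" → prefix "01110" already present; 0 new (none)
  "01110110" → prefix "011101" already present; 2 new (1, 0)
Total nodes = 7 + 2 + 1 + 2 + 3 + 0 + 0 + 2 = 17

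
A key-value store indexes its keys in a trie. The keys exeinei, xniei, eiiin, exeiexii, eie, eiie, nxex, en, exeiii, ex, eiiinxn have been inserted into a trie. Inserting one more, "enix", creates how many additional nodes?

"en" is already a path in the trie; the remaining "ix" must be added.
New nodes needed: |"enix"| − 2 = 4 − 2 = 2.

2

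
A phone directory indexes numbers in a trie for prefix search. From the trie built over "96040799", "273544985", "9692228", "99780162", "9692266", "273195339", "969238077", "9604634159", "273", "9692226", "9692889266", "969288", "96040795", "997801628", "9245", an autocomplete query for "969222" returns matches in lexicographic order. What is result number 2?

9692228

DFS of the "969222" subtree visits, in order: "9692226", "9692228"
The 2nd is 9692228.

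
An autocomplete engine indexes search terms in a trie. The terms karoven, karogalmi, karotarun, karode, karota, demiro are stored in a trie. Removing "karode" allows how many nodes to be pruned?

2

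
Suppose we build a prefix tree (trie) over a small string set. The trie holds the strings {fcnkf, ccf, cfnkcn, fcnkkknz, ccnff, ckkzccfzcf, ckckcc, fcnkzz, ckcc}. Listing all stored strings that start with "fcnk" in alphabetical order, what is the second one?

fcnkkknz

Words with prefix "fcnk", in lexicographic order: "fcnkf", "fcnkkknz", "fcnkzz"
The 2nd is fcnkkknz.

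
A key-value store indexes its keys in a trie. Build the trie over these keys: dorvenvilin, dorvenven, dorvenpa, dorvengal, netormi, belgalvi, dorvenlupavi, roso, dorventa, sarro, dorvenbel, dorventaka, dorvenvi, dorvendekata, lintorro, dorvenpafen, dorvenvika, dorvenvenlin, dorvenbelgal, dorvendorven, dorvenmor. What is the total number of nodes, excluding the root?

Insert word by word; a character creates a node only if that edge doesn't already exist:
  "dorvenvilin" → 11 new (d, o, r, v, e, n, v, i, l, i, n)
  "dorvenven" → prefix "dorvenv" already present; 2 new (e, n)
  "dorvenpa" → prefix "dorven" already present; 2 new (p, a)
  "dorvengal" → prefix "dorven" already present; 3 new (g, a, l)
  "netormi" → 7 new (n, e, t, o, r, m, i)
  "belgalvi" → 8 new (b, e, l, g, a, l, v, i)
  "dorvenlupavi" → prefix "dorven" already present; 6 new (l, u, p, a, v, i)
  "roso" → 4 new (r, o, s, o)
  "dorventa" → prefix "dorven" already present; 2 new (t, a)
  "sarro" → 5 new (s, a, r, r, o)
  "dorvenbel" → prefix "dorven" already present; 3 new (b, e, l)
  "dorventaka" → prefix "dorventa" already present; 2 new (k, a)
  "dorvenvi" → prefix "dorvenvi" already present; 0 new (none)
  "dorvendekata" → prefix "dorven" already present; 6 new (d, e, k, a, t, a)
  "lintorro" → 8 new (l, i, n, t, o, r, r, o)
  "dorvenpafen" → prefix "dorvenpa" already present; 3 new (f, e, n)
  "dorvenvika" → prefix "dorvenvi" already present; 2 new (k, a)
  "dorvenvenlin" → prefix "dorvenven" already present; 3 new (l, i, n)
  "dorvenbelgal" → prefix "dorvenbel" already present; 3 new (g, a, l)
  "dorvendorven" → prefix "dorvend" already present; 5 new (o, r, v, e, n)
  "dorvenmor" → prefix "dorven" already present; 3 new (m, o, r)
Total nodes = 11 + 2 + 2 + 3 + 7 + 8 + 6 + 4 + 2 + 5 + 3 + 2 + 0 + 6 + 8 + 3 + 2 + 3 + 3 + 5 + 3 = 88

88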